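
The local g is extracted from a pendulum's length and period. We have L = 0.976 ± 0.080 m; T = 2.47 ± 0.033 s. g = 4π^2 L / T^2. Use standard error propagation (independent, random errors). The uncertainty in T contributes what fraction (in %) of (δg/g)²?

(δg/g)² = (1·δL/L)² + (-2·δT/T)²
  L term: (1×0.0820)² = 0.00672
  T term: (-2×0.0134)² = 0.000714
Total = 0.00743. Share from T = 0.000714/0.00743 = 0.0961.

9.61%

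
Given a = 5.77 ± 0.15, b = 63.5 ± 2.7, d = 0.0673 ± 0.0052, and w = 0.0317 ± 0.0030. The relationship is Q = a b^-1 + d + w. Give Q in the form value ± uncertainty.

Let p = a·b^-1 = 0.0909. δp/p = √((1·δa/a)² + (-1·δb/b)²) = √(0.000676 + 0.00181) = 0.0498, so δp = 0.00453.
Q = p + d + w: δQ = √(δp² + δd² + δw²) = √(2.05e-05 + 2.7e-05 + 9e-06) = 0.00752
Q = 0.190.

0.190 ± 0.00752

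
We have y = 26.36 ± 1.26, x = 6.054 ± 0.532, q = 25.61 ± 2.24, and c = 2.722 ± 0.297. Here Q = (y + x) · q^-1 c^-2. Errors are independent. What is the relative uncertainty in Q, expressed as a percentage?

Let u = y + x = 32.41. δu = √(δy² + δx²) = √(1.59 + 0.283) = 1.37, so δu/u = 0.0422.
Q is then a monomial in u, q, c:
δQ/Q = √((δu/u)² + (-1·δq/q)² + (-2·δc/c)²) = √(0.00178 + 0.00765 + 0.0476) = 0.239

23.9%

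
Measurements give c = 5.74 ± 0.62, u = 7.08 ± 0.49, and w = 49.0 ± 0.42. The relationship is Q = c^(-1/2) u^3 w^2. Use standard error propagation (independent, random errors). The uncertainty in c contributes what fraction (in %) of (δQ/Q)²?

(δQ/Q)² = (−½·δc/c)² + (3·δu/u)² + (2·δw/w)²
  c term: (-0.5×0.108)² = 0.00292
  u term: (3×0.0692)² = 0.0431
  w term: (2×0.00857)² = 0.000294
Total = 0.0463. Share from c = 0.00292/0.0463 = 0.0630.

6.30%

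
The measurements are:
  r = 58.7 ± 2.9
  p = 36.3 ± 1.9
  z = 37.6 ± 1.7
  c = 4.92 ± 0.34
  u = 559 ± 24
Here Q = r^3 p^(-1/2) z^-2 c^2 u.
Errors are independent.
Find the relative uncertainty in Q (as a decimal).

Q is a product of powers, so relative uncertainties combine in quadrature:
  (3·δr/r)² = (3×0.0494)² = 0.0220;  (−½·δp/p)² = (-0.5×0.0523)² = 0.000685;  (-2·δz/z)² = (-2×0.0452)² = 0.00818;  (2·δc/c)² = (2×0.0691)² = 0.0191;  (1·δu/u)² = (1×0.0429)² = 0.00184
δQ/Q = √(0.0518) = 0.228

0.228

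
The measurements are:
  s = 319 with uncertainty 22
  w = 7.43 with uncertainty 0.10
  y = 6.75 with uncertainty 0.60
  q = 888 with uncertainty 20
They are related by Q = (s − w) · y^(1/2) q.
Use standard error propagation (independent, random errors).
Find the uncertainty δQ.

Let u = s − w = 312. δu = √(δs² + δw²) = √(484 + 0.0100) = 22.0, so δu/u = 0.0706.
Q is then a monomial in u, y, q:
δQ/Q = √((δu/u)² + (½·δy/y)² + (1·δq/q)²) = √(0.00499 + 0.00198 + 0.000507) = 0.0864
Q = 7.19e+05, so δQ = 0.0864 × 7.19e+05 = 62100.

62100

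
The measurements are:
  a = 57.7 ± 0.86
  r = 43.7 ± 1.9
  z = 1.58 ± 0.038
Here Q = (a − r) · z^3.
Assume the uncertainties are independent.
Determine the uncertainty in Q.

9.14

Let u = a − r = 14.0. δu = √(δa² + δr²) = √(0.740 + 3.61) = 2.09, so δu/u = 0.149.
Q is then a monomial in u, z:
δQ/Q = √((δu/u)² + (3·δz/z)²) = √(0.0222 + 0.00521) = 0.166
Q = 55.2, so δQ = 0.166 × 55.2 = 9.14.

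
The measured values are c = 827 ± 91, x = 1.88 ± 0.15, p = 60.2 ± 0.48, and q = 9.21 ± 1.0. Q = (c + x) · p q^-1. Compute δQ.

Let u = c + x = 829. δu = √(δc² + δx²) = √(8280 + 0.0225) = 91.0, so δu/u = 0.110.
Q is then a monomial in u, p, q:
δQ/Q = √((δu/u)² + (1·δp/p)² + (-1·δq/q)²) = √(0.0121 + 6.36e-05 + 0.0118) = 0.155
Q = 5420, so δQ = 0.155 × 5420 = 838.

838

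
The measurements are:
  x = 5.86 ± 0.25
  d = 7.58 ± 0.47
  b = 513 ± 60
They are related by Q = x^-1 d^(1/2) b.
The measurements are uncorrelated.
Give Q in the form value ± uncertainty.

241 ± 30.9

Since Q is a product/quotient, work with relative uncertainties:
  (-1·δx/x)² = (-1×0.0427)² = 0.00182;  (½·δd/d)² = (0.5×0.0620)² = 0.000961;  (1·δb/b)² = (1×0.117)² = 0.0137
δQ/Q = √(0.0165) = 0.128
Q = 241, so δQ = 0.128 × 241 = 30.9.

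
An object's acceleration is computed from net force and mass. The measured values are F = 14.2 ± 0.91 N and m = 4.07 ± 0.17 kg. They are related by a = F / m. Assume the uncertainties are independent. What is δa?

0.267 m/s^2

Products/powers → add relative errors in quadrature, weighted by exponent:
  (1·δF/F)² = (1×0.0641)² = 0.00411;  (-1·δm/m)² = (-1×0.0418)² = 0.00174
δa/a = √(0.00585) = 0.0765
a = 3.49 m/s^2, so δa = 0.0765 × 3.49 = 0.267 m/s^2.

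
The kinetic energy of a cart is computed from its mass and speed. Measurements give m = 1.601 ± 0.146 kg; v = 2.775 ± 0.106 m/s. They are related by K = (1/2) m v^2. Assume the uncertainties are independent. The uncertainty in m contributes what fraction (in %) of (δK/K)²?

(δK/K)² = (1·δm/m)² + (2·δv/v)²
  m term: (1×0.0912)² = 0.00832
  v term: (2×0.0382)² = 0.00584
Total = 0.0142. Share from m = 0.00832/0.0142 = 0.588.

58.8%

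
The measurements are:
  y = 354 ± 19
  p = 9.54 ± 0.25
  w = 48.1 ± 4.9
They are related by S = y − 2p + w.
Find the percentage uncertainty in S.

S is a linear combination, so absolute uncertainties add in quadrature:
  (δy)² = 361;  (2·δp)² = 0.250;  (δw)² = 24.0
δS = √(385) = 19.6
S = 383, so δS/S = 19.6/383 = 0.0512.

5.12%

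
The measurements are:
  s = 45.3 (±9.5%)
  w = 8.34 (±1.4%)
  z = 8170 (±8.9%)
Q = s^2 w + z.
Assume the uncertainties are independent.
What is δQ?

Let p = s^2·w = 17100. δp/p = √((2·δs/s)² + (1·δw/w)²) = √(0.0361 + 0.000196) = 0.191, so δp = 3260.
Q = p + z: δQ = √(δp² + δz²) = √(1.06e+07 + 5.29e+05) = 3340

3340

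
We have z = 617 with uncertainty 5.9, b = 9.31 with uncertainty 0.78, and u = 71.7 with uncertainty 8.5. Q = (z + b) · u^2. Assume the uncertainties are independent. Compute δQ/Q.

Let w = z + b = 626. δw = √(δz² + δb²) = √(34.8 + 0.608) = 5.95, so δw/w = 0.00950.
Q is then a monomial in w, u:
δQ/Q = √((δw/w)² + (2·δu/u)²) = √(9.03e-05 + 0.0562) = 0.237

0.237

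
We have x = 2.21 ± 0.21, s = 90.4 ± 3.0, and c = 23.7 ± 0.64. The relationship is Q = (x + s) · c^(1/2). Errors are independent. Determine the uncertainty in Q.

Let u = x + s = 92.6. δu = √(δx² + δs²) = √(0.0441 + 9.00) = 3.01, so δu/u = 0.0325.
Q is then a monomial in u, c:
δQ/Q = √((δu/u)² + (½·δc/c)²) = √(0.00105 + 0.000182) = 0.0352
Q = 451, so δQ = 0.0352 × 451 = 15.9.

15.9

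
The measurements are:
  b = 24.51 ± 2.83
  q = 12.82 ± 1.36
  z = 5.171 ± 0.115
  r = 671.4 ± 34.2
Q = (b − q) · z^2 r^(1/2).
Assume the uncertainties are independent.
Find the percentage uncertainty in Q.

27.3%

Let u = b − q = 11.69. δu = √(δb² + δq²) = √(8.01 + 1.85) = 3.14, so δu/u = 0.269.
Q is then a monomial in u, z, r:
δQ/Q = √((δu/u)² + (2·δz/z)² + (½·δr/r)²) = √(0.0721 + 0.00198 + 0.000649) = 0.273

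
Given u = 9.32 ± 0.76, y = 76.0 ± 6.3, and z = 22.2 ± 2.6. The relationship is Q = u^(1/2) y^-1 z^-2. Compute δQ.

Q is a product of powers, so relative uncertainties combine in quadrature:
  (½·δu/u)² = (0.5×0.0815)² = 0.00166;  (-1·δy/y)² = (-1×0.0829)² = 0.00687;  (-2·δz/z)² = (-2×0.117)² = 0.0549
δQ/Q = √(0.0634) = 0.252
Q = 8.15e-05, so δQ = 0.252 × 8.15e-05 = 2.05e-05.

2.05e-05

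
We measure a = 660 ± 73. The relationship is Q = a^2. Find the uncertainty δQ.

96400

Q is a product of powers, so relative uncertainties combine in quadrature:
  (2·δa/a)² = (2×0.111)² = 0.0489
δQ/Q = √(0.0489) = 0.221
Q = 4.36e+05, so δQ = 0.221 × 4.36e+05 = 96400.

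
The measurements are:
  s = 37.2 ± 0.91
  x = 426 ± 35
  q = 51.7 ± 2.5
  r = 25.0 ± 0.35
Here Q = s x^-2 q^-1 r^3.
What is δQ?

Q is a product of powers, so relative uncertainties combine in quadrature:
  (1·δs/s)² = (1×0.0245)² = 0.000598;  (-2·δx/x)² = (-2×0.0822)² = 0.0270;  (-1·δq/q)² = (-1×0.0484)² = 0.00234;  (3·δr/r)² = (3×0.0140)² = 0.00176
δQ/Q = √(0.0317) = 0.178
Q = 0.0620, so δQ = 0.178 × 0.0620 = 0.0110.

0.0110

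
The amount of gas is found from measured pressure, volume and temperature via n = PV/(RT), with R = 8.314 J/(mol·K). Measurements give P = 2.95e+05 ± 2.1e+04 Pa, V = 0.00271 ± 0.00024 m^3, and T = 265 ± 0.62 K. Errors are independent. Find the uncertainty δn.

Since n is a product/quotient, work with relative uncertainties:
  (1·δP/P)² = (1×0.0712)² = 0.00507;  (1·δV/V)² = (1×0.0886)² = 0.00784;  (-1·δT/T)² = (-1×0.00234)² = 5.47e-06
δn/n = √(0.0129) = 0.114
n = 0.363 mol, so δn = 0.114 × 0.363 = 0.0412 mol.

0.0412 mol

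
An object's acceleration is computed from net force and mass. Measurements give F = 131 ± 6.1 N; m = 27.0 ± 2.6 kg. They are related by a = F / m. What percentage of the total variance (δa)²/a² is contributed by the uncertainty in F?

19.0%

(δa/a)² = (1·δF/F)² + (-1·δm/m)²
  F term: (1×0.0466)² = 0.00217
  m term: (-1×0.0963)² = 0.00927
Total = 0.0114. Share from F = 0.00217/0.0114 = 0.190.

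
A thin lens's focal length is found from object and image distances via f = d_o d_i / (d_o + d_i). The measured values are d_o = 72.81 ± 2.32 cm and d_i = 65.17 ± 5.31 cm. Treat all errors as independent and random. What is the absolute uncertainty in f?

∂f/∂d_o = (d_i/(d_o+d_i))² = 0.223;  ∂f/∂d_i = (d_o/(d_o+d_i))² = 0.278
δf = √((∂f/∂d_o · δd_o)² + (∂f/∂d_i · δd_i)²) = √(0.268 + 2.19) = 1.57 cm

1.57 cm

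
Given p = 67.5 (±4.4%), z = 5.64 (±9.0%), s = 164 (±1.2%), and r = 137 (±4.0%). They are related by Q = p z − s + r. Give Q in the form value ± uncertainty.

Let w = p·z = 381. δw/w = √((1·δp/p)² + (1·δz/z)²) = √(0.00194 + 0.00810) = 0.100, so δw = 38.1.
Q = w − s + r: δQ = √(δw² + δs² + δr²) = √(1450 + 3.87 + 30.0) = 38.6
Q = 354.

354 ± 38.6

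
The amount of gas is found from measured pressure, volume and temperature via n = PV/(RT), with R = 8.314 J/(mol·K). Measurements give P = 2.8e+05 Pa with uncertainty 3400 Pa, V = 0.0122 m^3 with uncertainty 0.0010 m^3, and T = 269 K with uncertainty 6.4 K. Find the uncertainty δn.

For a monomial n ∝ P, V, T^-1, fractional errors add in quadrature:
  (1·δP/P)² = (1×0.0121)² = 0.000147;  (1·δV/V)² = (1×0.0820)² = 0.00672;  (-1·δT/T)² = (-1×0.0238)² = 0.000566
δn/n = √(0.00743) = 0.0862
n = 1.53 mol, so δn = 0.0862 × 1.53 = 0.132 mol.

0.132 mol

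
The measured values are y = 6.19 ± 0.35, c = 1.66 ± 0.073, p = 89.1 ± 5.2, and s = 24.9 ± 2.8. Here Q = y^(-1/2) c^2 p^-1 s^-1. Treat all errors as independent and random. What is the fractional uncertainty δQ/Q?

Each factor contributes (exponent × relative error)² to (δQ/Q)²:
  (−½·δy/y)² = (-0.5×0.0565)² = 0.000799;  (2·δc/c)² = (2×0.0440)² = 0.00774;  (-1·δp/p)² = (-1×0.0584)² = 0.00341;  (-1·δs/s)² = (-1×0.112)² = 0.0126
δQ/Q = √(0.0246) = 0.157

0.157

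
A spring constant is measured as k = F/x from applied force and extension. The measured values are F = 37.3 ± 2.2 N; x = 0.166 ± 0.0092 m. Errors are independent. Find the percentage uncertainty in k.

8.09%

k is a product of powers, so relative uncertainties combine in quadrature:
  (1·δF/F)² = (1×0.0590)² = 0.00348;  (-1·δx/x)² = (-1×0.0554)² = 0.00307
δk/k = √(0.00655) = 0.0809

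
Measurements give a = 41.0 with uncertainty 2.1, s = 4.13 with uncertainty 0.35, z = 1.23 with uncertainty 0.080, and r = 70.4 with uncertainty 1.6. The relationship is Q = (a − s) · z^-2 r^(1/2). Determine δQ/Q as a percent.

Let u = a − s = 36.9. δu = √(δa² + δs²) = √(4.41 + 0.122) = 2.13, so δu/u = 0.0577.
Q is then a monomial in u, z, r:
δQ/Q = √((δu/u)² + (-2·δz/z)² + (½·δr/r)²) = √(0.00333 + 0.0169 + 0.000129) = 0.143

14.3%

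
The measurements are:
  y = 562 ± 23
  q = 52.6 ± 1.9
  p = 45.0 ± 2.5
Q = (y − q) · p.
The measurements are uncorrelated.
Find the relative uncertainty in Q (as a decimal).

Let u = y − q = 509. δu = √(δy² + δq²) = √(529 + 3.61) = 23.1, so δu/u = 0.0453.
Q is then a monomial in u, p:
δQ/Q = √((δu/u)² + (1·δp/p)²) = √(0.00205 + 0.00309) = 0.0717

0.0717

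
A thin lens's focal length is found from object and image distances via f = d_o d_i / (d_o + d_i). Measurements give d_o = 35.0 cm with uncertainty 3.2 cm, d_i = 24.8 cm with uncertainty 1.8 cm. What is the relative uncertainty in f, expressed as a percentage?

∂f/∂d_o = (d_i/(d_o+d_i))² = 0.172;  ∂f/∂d_i = (d_o/(d_o+d_i))² = 0.343
δf = √((∂f/∂d_o · δd_o)² + (∂f/∂d_i · δd_i)²) = √(0.303 + 0.380) = 0.826 cm
f = 14.5 cm, so δf/f = 0.826/14.5 = 0.0569.

5.69%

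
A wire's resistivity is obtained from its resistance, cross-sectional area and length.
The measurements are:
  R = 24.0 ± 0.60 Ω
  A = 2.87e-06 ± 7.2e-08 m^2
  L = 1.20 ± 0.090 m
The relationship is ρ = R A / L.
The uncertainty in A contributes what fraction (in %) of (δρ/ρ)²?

(δρ/ρ)² = (1·δR/R)² + (1·δA/A)² + (-1·δL/L)²
  R term: (1×0.0250)² = 0.000625
  A term: (1×0.0251)² = 0.000629
  L term: (-1×0.0750)² = 0.00562
Total = 0.00688. Share from A = 0.000629/0.00688 = 0.0915.

9.15%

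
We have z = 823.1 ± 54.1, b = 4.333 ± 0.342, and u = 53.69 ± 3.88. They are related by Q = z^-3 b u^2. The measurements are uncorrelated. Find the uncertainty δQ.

5.75e-06

Since Q is a product/quotient, work with relative uncertainties:
  (-3·δz/z)² = (-3×0.0657)² = 0.0389;  (1·δb/b)² = (1×0.0789)² = 0.00623;  (2·δu/u)² = (2×0.0723)² = 0.0209
δQ/Q = √(0.0660) = 0.257
Q = 2.24e-05, so δQ = 0.257 × 2.24e-05 = 5.75e-06.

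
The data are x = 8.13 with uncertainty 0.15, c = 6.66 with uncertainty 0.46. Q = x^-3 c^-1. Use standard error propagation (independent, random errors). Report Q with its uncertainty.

(2.79 ± 0.247) × 10^-4

Q is a product of powers, so relative uncertainties combine in quadrature:
  (-3·δx/x)² = (-3×0.0185)² = 0.00306;  (-1·δc/c)² = (-1×0.0691)² = 0.00477
δQ/Q = √(0.00783) = 0.0885
Q = 0.000279, so δQ = 0.0885 × 0.000279 = 2.47e-05.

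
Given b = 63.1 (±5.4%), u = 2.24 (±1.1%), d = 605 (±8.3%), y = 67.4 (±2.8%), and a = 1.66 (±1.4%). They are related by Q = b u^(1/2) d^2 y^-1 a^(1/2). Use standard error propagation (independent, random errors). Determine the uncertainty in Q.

Since Q is a product/quotient, work with relative uncertainties:
  (1·δb/b)² = (1×0.0540)² = 0.00292;  (½·δu/u)² = (0.5×0.0110)² = 3.03e-05;  (2·δd/d)² = (2×0.0830)² = 0.0276;  (-1·δy/y)² = (-1×0.0280)² = 0.000784;  (½·δa/a)² = (0.5×0.0140)² = 4.9e-05
δQ/Q = √(0.0313) = 0.177
Q = 6.61e+05, so δQ = 0.177 × 6.61e+05 = 1.17e+05.

1.17e+05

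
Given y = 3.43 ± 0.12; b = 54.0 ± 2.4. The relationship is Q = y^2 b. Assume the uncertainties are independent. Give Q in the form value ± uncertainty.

635 ± 52.7

Relative error in a monomial: (δQ/Q)² = Σ (nᵢ · δxᵢ/xᵢ)².
  (2·δy/y)² = (2×0.0350)² = 0.00490;  (1·δb/b)² = (1×0.0444)² = 0.00198
δQ/Q = √(0.00687) = 0.0829
Q = 635, so δQ = 0.0829 × 635 = 52.7.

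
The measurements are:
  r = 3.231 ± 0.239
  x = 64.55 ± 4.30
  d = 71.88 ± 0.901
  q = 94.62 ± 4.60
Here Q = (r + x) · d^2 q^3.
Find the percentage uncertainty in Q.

16.1%

Let u = r + x = 67.78. δu = √(δr² + δx²) = √(0.0571 + 18.5) = 4.31, so δu/u = 0.0635.
Q is then a monomial in u, d, q:
δQ/Q = √((δu/u)² + (2·δd/d)² + (3·δq/q)²) = √(0.00404 + 0.000628 + 0.0213) = 0.161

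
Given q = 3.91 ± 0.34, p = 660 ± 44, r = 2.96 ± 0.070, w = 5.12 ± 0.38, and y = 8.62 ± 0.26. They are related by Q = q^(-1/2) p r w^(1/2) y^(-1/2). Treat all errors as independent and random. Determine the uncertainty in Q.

Q is a product of powers, so relative uncertainties combine in quadrature:
  (−½·δq/q)² = (-0.5×0.0870)² = 0.00189;  (1·δp/p)² = (1×0.0667)² = 0.00444;  (1·δr/r)² = (1×0.0236)² = 0.000559;  (½·δw/w)² = (0.5×0.0742)² = 0.00138;  (−½·δy/y)² = (-0.5×0.0302)² = 0.000227
δQ/Q = √(0.00850) = 0.0922
Q = 761, so δQ = 0.0922 × 761 = 70.2.

70.2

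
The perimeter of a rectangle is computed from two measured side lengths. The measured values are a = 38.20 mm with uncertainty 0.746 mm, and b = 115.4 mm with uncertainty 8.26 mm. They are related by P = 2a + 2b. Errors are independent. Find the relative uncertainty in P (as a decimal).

0.0540

Each term contributes (cᵢ δxᵢ)² to (δP)²:
  (2·δa)² = 2.23;  (2·δb)² = 273
δP = √(275) = 16.6 mm
P = 307.2 mm, so δP/P = 16.6/307.2 = 0.0540.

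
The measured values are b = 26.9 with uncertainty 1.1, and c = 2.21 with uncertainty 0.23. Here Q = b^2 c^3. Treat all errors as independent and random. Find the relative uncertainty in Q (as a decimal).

Q is a product of powers, so relative uncertainties combine in quadrature:
  (2·δb/b)² = (2×0.0409)² = 0.00669;  (3·δc/c)² = (3×0.104)² = 0.0975
δQ/Q = √(0.104) = 0.323

0.323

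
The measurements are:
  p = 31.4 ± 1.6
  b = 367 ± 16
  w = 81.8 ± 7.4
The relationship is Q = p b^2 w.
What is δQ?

For a monomial Q ∝ p, b^2, w, fractional errors add in quadrature:
  (1·δp/p)² = (1×0.0510)² = 0.00260;  (2·δb/b)² = (2×0.0436)² = 0.00760;  (1·δw/w)² = (1×0.0905)² = 0.00818
δQ/Q = √(0.0184) = 0.136
Q = 3.46e+08, so δQ = 0.136 × 3.46e+08 = 4.69e+07.

4.69e+07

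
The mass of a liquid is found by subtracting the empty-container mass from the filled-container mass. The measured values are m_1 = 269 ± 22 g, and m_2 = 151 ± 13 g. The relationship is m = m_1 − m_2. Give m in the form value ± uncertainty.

m is a linear combination, so absolute uncertainties add in quadrature:
  (δm_1)² = 484;  (δm_2)² = 169
δm = √(653) = 25.6 g
m = 118 g.

118 ± 25.6 g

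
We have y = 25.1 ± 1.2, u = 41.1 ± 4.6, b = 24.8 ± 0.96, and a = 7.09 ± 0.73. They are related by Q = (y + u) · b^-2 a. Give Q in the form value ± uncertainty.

Let w = y + u = 66.2. δw = √(δy² + δu²) = √(1.44 + 21.2) = 4.75, so δw/w = 0.0718.
Q is then a monomial in w, b, a:
δQ/Q = √((δw/w)² + (-2·δb/b)² + (1·δa/a)²) = √(0.00516 + 0.00599 + 0.0106) = 0.147
Q = 0.763, so δQ = 0.147 × 0.763 = 0.113.

0.763 ± 0.113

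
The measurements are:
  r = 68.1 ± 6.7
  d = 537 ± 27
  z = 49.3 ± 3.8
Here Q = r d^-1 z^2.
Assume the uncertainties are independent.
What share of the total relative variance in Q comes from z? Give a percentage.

(δQ/Q)² = (1·δr/r)² + (-1·δd/d)² + (2·δz/z)²
  r term: (1×0.0984)² = 0.00968
  d term: (-1×0.0503)² = 0.00253
  z term: (2×0.0771)² = 0.0238
Total = 0.0360. Share from z = 0.0238/0.0360 = 0.661.

66.1%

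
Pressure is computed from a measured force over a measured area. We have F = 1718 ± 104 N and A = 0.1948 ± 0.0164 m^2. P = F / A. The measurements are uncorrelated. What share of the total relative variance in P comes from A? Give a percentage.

65.9%

(δP/P)² = (1·δF/F)² + (-1·δA/A)²
  F term: (1×0.0605)² = 0.00366
  A term: (-1×0.0842)² = 0.00709
Total = 0.0108. Share from A = 0.00709/0.0108 = 0.659.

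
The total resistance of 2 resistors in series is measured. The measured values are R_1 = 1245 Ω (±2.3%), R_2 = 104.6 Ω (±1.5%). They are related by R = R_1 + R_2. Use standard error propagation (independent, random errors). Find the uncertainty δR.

28.7 Ω

R is a linear combination, so absolute uncertainties add in quadrature:
  (δR_1)² = 820;  (δR_2)² = 2.46
δR = √(822) = 28.7 Ω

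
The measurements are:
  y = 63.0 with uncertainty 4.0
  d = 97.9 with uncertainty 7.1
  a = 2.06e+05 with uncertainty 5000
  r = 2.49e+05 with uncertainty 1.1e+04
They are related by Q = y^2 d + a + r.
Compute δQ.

Let p = y^2·d = 3.89e+05. δp/p = √((2·δy/y)² + (1·δd/d)²) = √(0.0161 + 0.00526) = 0.146, so δp = 56800.
Q = p + a + r: δQ = √(δp² + δa² + δr²) = √(3.23e+09 + 2.5e+07 + 1.21e+08) = 58100

58100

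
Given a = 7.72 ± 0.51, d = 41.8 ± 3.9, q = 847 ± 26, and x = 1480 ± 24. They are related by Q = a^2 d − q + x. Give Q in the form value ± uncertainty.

Let p = a^2·d = 2490. δp/p = √((2·δa/a)² + (1·δd/d)²) = √(0.0175 + 0.00871) = 0.162, so δp = 403.
Q = p − q + x: δQ = √(δp² + δq² + δx²) = √(1.62e+05 + 676 + 576) = 404
Q = 3120.

3120 ± 404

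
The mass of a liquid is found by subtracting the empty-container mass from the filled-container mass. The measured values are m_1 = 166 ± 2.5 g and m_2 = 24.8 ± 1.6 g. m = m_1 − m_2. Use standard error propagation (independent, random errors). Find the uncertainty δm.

2.97 g

Each term contributes (cᵢ δxᵢ)² to (δm)²:
  (δm_1)² = 6.25;  (δm_2)² = 2.56
δm = √(8.81) = 2.97 g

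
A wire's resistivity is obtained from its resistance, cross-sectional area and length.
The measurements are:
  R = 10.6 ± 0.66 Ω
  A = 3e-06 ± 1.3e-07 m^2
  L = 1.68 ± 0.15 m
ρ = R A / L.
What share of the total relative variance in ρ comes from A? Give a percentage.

(δρ/ρ)² = (1·δR/R)² + (1·δA/A)² + (-1·δL/L)²
  R term: (1×0.0623)² = 0.00388
  A term: (1×0.0433)² = 0.00188
  L term: (-1×0.0893)² = 0.00797
Total = 0.0137. Share from A = 0.00188/0.0137 = 0.137.

13.7%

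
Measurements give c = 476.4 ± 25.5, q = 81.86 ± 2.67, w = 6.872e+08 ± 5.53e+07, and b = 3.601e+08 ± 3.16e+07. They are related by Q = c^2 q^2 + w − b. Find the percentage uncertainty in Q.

10.9%

Let p = c^2·q^2 = 1.521e+09. δp/p = √((2·δc/c)² + (2·δq/q)²) = √(0.0115 + 0.00426) = 0.125, so δp = 1.91e+08.
Q = p + w − b: δQ = √(δp² + δw² + δb²) = √(3.64e+16 + 3.06e+15 + 9.99e+14) = 2.01e+08
Q = 1.848e+09, so δQ/Q = 2.01e+08/1.848e+09 = 0.109.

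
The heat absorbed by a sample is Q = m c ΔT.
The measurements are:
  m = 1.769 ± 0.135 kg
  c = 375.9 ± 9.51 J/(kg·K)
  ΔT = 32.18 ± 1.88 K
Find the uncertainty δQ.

Since Q is a product/quotient, work with relative uncertainties:
  (1·δm/m)² = (1×0.0763)² = 0.00582;  (1·δc/c)² = (1×0.0253)² = 0.000640;  (1·δΔT/ΔT)² = (1×0.0584)² = 0.00341
δQ/Q = √(0.00988) = 0.0994
Q = 21400 J, so δQ = 0.0994 × 21400 = 2130 J.

2130 J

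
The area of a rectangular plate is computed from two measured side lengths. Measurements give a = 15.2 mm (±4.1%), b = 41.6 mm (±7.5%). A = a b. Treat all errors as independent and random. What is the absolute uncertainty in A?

For a monomial A ∝ a, b, fractional errors add in quadrature:
  (1·δa/a)² = (1×0.0410)² = 0.00168;  (1·δb/b)² = (1×0.0750)² = 0.00562
δA/A = √(0.00731) = 0.0855
A = 632 mm^2, so δA = 0.0855 × 632 = 54.0 mm^2.

54.0 mm^2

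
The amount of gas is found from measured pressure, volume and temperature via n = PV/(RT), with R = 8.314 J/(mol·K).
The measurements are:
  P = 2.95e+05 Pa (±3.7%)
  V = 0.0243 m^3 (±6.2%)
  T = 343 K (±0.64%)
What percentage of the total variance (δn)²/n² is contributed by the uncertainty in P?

26.1%

(δn/n)² = (1·δP/P)² + (1·δV/V)² + (-1·δT/T)²
  P term: (1×0.0370)² = 0.00137
  V term: (1×0.0620)² = 0.00384
  T term: (-1×0.00640)² = 4.1e-05
Total = 0.00525. Share from P = 0.00137/0.00525 = 0.261.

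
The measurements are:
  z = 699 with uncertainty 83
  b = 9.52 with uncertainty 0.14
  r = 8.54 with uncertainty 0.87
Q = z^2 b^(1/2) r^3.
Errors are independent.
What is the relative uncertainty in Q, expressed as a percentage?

Products/powers → add relative errors in quadrature, weighted by exponent:
  (2·δz/z)² = (2×0.119)² = 0.0564;  (½·δb/b)² = (0.5×0.0147)² = 5.41e-05;  (3·δr/r)² = (3×0.102)² = 0.0934
δQ/Q = √(0.150) = 0.387

38.7%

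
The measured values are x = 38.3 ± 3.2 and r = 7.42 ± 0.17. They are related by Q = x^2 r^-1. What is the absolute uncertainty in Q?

Since Q is a product/quotient, work with relative uncertainties:
  (2·δx/x)² = (2×0.0836)² = 0.0279;  (-1·δr/r)² = (-1×0.0229)² = 0.000525
δQ/Q = √(0.0284) = 0.169
Q = 198, so δQ = 0.169 × 198 = 33.3.

33.3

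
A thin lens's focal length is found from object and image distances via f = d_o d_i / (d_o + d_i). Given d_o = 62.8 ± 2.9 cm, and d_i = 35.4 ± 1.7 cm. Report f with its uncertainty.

22.6 ± 0.791 cm

∂f/∂d_o = (d_i/(d_o+d_i))² = 0.130;  ∂f/∂d_i = (d_o/(d_o+d_i))² = 0.409
δf = √((∂f/∂d_o · δd_o)² + (∂f/∂d_i · δd_i)²) = √(0.142 + 0.483) = 0.791 cm
f = 22.6 cm.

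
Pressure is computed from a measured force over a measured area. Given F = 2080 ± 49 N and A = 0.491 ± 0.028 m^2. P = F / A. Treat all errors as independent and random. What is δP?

261 Pa

P is a product of powers, so relative uncertainties combine in quadrature:
  (1·δF/F)² = (1×0.0236)² = 0.000555;  (-1·δA/A)² = (-1×0.0570)² = 0.00325
δP/P = √(0.00381) = 0.0617
P = 4240 Pa, so δP = 0.0617 × 4240 = 261 Pa.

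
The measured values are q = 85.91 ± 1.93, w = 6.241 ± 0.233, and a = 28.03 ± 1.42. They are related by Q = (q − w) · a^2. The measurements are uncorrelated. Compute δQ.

Let u = q − w = 79.67. δu = √(δq² + δw²) = √(3.72 + 0.0543) = 1.94, so δu/u = 0.0244.
Q is then a monomial in u, a:
δQ/Q = √((δu/u)² + (2·δa/a)²) = √(0.000595 + 0.0103) = 0.104
Q = 62590, so δQ = 0.104 × 62590 = 6520.

6520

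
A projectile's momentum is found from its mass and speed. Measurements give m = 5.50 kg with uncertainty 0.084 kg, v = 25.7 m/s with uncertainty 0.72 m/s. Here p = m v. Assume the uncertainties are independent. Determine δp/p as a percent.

Each factor contributes (exponent × relative error)² to (δp/p)²:
  (1·δm/m)² = (1×0.0153)² = 0.000233;  (1·δv/v)² = (1×0.0280)² = 0.000785
δp/p = √(0.00102) = 0.0319

3.19%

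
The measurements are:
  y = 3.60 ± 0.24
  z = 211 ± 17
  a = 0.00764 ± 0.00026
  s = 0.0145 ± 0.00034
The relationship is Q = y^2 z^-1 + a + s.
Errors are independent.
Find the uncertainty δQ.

Let p = y^2·z^-1 = 0.0614. δp/p = √((2·δy/y)² + (-1·δz/z)²) = √(0.0178 + 0.00649) = 0.156, so δp = 0.00957.
Q = p + a + s: δQ = √(δp² + δa² + δs²) = √(9.16e-05 + 6.76e-08 + 1.16e-07) = 0.00958

0.00958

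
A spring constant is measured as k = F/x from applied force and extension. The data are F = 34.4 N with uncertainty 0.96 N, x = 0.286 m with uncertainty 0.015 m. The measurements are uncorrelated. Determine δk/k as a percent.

Products/powers → add relative errors in quadrature, weighted by exponent:
  (1·δF/F)² = (1×0.0279)² = 0.000779;  (-1·δx/x)² = (-1×0.0524)² = 0.00275
δk/k = √(0.00353) = 0.0594

5.94%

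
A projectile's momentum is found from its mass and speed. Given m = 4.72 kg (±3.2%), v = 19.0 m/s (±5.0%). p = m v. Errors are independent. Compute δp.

p is a product of powers, so relative uncertainties combine in quadrature:
  (1·δm/m)² = (1×0.0320)² = 0.00102;  (1·δv/v)² = (1×0.0500)² = 0.00250
δp/p = √(0.00352) = 0.0594
p = 89.7 kg·m/s, so δp = 0.0594 × 89.7 = 5.32 kg·m/s.

5.32 kg·m/s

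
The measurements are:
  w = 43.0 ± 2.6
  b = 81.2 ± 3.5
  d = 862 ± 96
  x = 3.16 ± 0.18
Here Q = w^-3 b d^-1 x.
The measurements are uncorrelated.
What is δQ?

8.41e-07

Each factor contributes (exponent × relative error)² to (δQ/Q)²:
  (-3·δw/w)² = (-3×0.0605)² = 0.0329;  (1·δb/b)² = (1×0.0431)² = 0.00186;  (-1·δd/d)² = (-1×0.111)² = 0.0124;  (1·δx/x)² = (1×0.0570)² = 0.00324
δQ/Q = √(0.0504) = 0.225
Q = 3.74e-06, so δQ = 0.225 × 3.74e-06 = 8.41e-07.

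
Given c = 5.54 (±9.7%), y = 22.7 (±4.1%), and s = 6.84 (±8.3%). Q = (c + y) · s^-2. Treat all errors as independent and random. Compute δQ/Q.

Let u = c + y = 28.2. δu = √(δc² + δy²) = √(0.289 + 0.866) = 1.07, so δu/u = 0.0381.
Q is then a monomial in u, s:
δQ/Q = √((δu/u)² + (-2·δs/s)²) = √(0.00145 + 0.0276) = 0.170

0.170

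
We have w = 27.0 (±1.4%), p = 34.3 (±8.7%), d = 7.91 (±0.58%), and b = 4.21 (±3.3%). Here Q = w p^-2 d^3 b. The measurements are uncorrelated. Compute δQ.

8.54

Since Q is a product/quotient, work with relative uncertainties:
  (1·δw/w)² = (1×0.0140)² = 0.000196;  (-2·δp/p)² = (-2×0.0870)² = 0.0303;  (3·δd/d)² = (3×0.00580)² = 0.000303;  (1·δb/b)² = (1×0.0330)² = 0.00109
δQ/Q = √(0.0319) = 0.179
Q = 47.8, so δQ = 0.179 × 47.8 = 8.54.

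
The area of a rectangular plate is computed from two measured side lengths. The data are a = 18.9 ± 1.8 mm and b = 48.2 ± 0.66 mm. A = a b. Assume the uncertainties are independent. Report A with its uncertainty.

911 ± 87.7 mm^2

A is a product of powers, so relative uncertainties combine in quadrature:
  (1·δa/a)² = (1×0.0952)² = 0.00907;  (1·δb/b)² = (1×0.0137)² = 0.000187
δA/A = √(0.00926) = 0.0962
A = 911 mm^2, so δA = 0.0962 × 911 = 87.7 mm^2.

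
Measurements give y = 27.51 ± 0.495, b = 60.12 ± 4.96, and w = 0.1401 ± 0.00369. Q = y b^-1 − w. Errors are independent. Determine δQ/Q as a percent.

12.2%

Let p = y·b^-1 = 0.4576. δp/p = √((1·δy/y)² + (-1·δb/b)²) = √(0.000324 + 0.00681) = 0.0844, so δp = 0.0386.
Q = p − w: δQ = √(δp² + δw²) = √(0.00149 + 1.36e-05) = 0.0388
Q = 0.3175, so δQ/Q = 0.0388/0.3175 = 0.122.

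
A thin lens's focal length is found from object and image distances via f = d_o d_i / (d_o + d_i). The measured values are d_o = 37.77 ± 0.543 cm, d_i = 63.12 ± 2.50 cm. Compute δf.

∂f/∂d_o = (d_i/(d_o+d_i))² = 0.391;  ∂f/∂d_i = (d_o/(d_o+d_i))² = 0.140
δf = √((∂f/∂d_o · δd_o)² + (∂f/∂d_i · δd_i)²) = √(0.0452 + 0.123) = 0.410 cm

0.410 cm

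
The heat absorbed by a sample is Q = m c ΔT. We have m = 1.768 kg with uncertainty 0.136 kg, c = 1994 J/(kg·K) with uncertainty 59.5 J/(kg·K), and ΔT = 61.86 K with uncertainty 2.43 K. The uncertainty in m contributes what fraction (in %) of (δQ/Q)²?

70.9%

(δQ/Q)² = (1·δm/m)² + (1·δc/c)² + (1·δΔT/ΔT)²
  m term: (1×0.0769)² = 0.00592
  c term: (1×0.0298)² = 0.000890
  ΔT term: (1×0.0393)² = 0.00154
Total = 0.00835. Share from m = 0.00592/0.00835 = 0.709.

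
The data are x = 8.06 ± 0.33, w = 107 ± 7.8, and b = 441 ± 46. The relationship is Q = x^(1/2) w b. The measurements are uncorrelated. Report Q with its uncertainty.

(1.34 ± 0.173) × 10^5

Q is a product of powers, so relative uncertainties combine in quadrature:
  (½·δx/x)² = (0.5×0.0409)² = 0.000419;  (1·δw/w)² = (1×0.0729)² = 0.00531;  (1·δb/b)² = (1×0.104)² = 0.0109
δQ/Q = √(0.0166) = 0.129
Q = 1.34e+05, so δQ = 0.129 × 1.34e+05 = 17300.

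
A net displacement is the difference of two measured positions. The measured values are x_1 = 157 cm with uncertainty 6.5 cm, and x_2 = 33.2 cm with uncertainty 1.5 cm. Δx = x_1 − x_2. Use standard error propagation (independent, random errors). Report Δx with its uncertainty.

Δx is a linear combination, so absolute uncertainties add in quadrature:
  (δx_1)² = 42.2;  (δx_2)² = 2.25
δΔx = √(44.5) = 6.67 cm
Δx = 124 cm.

124 ± 6.67 cm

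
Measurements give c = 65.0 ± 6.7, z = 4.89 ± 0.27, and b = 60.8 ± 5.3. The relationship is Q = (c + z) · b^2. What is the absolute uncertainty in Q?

Let u = c + z = 69.9. δu = √(δc² + δz²) = √(44.9 + 0.0729) = 6.71, so δu/u = 0.0959.
Q is then a monomial in u, b:
δQ/Q = √((δu/u)² + (2·δb/b)²) = √(0.00921 + 0.0304) = 0.199
Q = 2.58e+05, so δQ = 0.199 × 2.58e+05 = 51400.

51400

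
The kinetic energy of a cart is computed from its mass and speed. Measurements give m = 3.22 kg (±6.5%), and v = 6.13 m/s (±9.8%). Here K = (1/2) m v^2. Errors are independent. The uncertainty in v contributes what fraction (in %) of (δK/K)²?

(δK/K)² = (1·δm/m)² + (2·δv/v)²
  m term: (1×0.0650)² = 0.00423
  v term: (2×0.0980)² = 0.0384
Total = 0.0426. Share from v = 0.0384/0.0426 = 0.901.

90.1%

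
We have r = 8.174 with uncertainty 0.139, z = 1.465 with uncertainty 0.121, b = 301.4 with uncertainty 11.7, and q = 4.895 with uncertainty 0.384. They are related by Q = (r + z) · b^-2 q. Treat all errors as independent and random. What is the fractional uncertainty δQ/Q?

Let u = r + z = 9.639. δu = √(δr² + δz²) = √(0.0193 + 0.0146) = 0.184, so δu/u = 0.0191.
Q is then a monomial in u, b, q:
δQ/Q = √((δu/u)² + (-2·δb/b)² + (1·δq/q)²) = √(0.000366 + 0.00603 + 0.00615) = 0.112

0.112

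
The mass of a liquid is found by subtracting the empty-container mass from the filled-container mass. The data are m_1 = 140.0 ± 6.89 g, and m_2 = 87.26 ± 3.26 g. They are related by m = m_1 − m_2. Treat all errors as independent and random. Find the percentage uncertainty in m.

14.5%

Sums and differences: (δm)² = Σ (cᵢ δxᵢ)².
  (δm_1)² = 47.5;  (δm_2)² = 10.6
δm = √(58.1) = 7.62 g
m = 52.74 g, so δm/m = 7.62/52.74 = 0.145.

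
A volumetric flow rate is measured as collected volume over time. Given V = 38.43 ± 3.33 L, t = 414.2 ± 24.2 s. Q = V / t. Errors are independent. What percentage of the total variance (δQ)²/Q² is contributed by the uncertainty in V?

(δQ/Q)² = (1·δV/V)² + (-1·δt/t)²
  V term: (1×0.0867)² = 0.00751
  t term: (-1×0.0584)² = 0.00341
Total = 0.0109. Share from V = 0.00751/0.0109 = 0.687.

68.7%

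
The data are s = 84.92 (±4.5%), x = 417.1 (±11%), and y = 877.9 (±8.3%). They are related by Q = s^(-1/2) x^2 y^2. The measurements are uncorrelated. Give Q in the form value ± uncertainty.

For a monomial Q ∝ s^(-1/2), x^2, y^2, fractional errors add in quadrature:
  (−½·δs/s)² = (-0.5×0.0450)² = 0.000506;  (2·δx/x)² = (2×0.110)² = 0.0484;  (2·δy/y)² = (2×0.0830)² = 0.0276
δQ/Q = √(0.0765) = 0.277
Q = 1.455e+10, so δQ = 0.277 × 1.455e+10 = 4.02e+09.

(1.455 ± 0.402) × 10^10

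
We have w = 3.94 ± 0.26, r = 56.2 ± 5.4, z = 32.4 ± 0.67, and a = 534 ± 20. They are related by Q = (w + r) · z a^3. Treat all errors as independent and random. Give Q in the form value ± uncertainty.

Let u = w + r = 60.1. δu = √(δw² + δr²) = √(0.0676 + 29.2) = 5.41, so δu/u = 0.0899.
Q is then a monomial in u, z, a:
δQ/Q = √((δu/u)² + (1·δz/z)² + (3·δa/a)²) = √(0.00808 + 0.000428 + 0.0126) = 0.145
Q = 2.97e+11, so δQ = 0.145 × 2.97e+11 = 4.31e+10.

(2.97 ± 0.431) × 10^11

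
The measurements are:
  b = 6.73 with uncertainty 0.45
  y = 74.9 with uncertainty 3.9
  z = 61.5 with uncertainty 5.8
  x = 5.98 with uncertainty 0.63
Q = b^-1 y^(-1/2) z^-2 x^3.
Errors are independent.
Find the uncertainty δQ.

Products/powers → add relative errors in quadrature, weighted by exponent:
  (-1·δb/b)² = (-1×0.0669)² = 0.00447;  (−½·δy/y)² = (-0.5×0.0521)² = 0.000678;  (-2·δz/z)² = (-2×0.0943)² = 0.0356;  (3·δx/x)² = (3×0.105)² = 0.0999
δQ/Q = √(0.141) = 0.375
Q = 0.000971, so δQ = 0.375 × 0.000971 = 0.000364.

0.000364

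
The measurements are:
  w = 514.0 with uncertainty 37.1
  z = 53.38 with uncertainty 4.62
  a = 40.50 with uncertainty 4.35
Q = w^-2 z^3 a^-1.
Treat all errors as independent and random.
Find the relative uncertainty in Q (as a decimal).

Q is a product of powers, so relative uncertainties combine in quadrature:
  (-2·δw/w)² = (-2×0.0722)² = 0.0208;  (3·δz/z)² = (3×0.0865)² = 0.0674;  (-1·δa/a)² = (-1×0.107)² = 0.0115
δQ/Q = √(0.0998) = 0.316

0.316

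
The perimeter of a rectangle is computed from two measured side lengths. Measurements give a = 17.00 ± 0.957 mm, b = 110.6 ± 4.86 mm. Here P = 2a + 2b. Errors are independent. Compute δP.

Sums and differences: (δP)² = Σ (cᵢ δxᵢ)².
  (2·δa)² = 3.66;  (2·δb)² = 94.5
δP = √(98.1) = 9.91 mm

9.91 mm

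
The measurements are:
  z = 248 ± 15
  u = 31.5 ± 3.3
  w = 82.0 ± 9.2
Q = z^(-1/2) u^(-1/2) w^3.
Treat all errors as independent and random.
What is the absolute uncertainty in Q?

2130

Products/powers → add relative errors in quadrature, weighted by exponent:
  (−½·δz/z)² = (-0.5×0.0605)² = 0.000915;  (−½·δu/u)² = (-0.5×0.105)² = 0.00274;  (3·δw/w)² = (3×0.112)² = 0.113
δQ/Q = √(0.117) = 0.342
Q = 6240, so δQ = 0.342 × 6240 = 2130.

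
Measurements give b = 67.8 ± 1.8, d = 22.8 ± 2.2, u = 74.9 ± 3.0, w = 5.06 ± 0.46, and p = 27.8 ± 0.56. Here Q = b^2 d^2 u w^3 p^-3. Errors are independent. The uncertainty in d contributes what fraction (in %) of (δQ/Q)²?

31.1%

(δQ/Q)² = (2·δb/b)² + (2·δd/d)² + (1·δu/u)² + (3·δw/w)² + (-3·δp/p)²
  b term: (2×0.0265)² = 0.00282
  d term: (2×0.0965)² = 0.0372
  u term: (1×0.0401)² = 0.00160
  w term: (3×0.0909)² = 0.0744
  p term: (-3×0.0201)² = 0.00365
Total = 0.120. Share from d = 0.0372/0.120 = 0.311.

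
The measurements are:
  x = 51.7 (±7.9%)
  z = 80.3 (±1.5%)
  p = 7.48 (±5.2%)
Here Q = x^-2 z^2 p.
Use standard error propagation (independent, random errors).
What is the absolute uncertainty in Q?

3.05

Since Q is a product/quotient, work with relative uncertainties:
  (-2·δx/x)² = (-2×0.0790)² = 0.0250;  (2·δz/z)² = (2×0.0150)² = 0.000900;  (1·δp/p)² = (1×0.0520)² = 0.00270
δQ/Q = √(0.0286) = 0.169
Q = 18.0, so δQ = 0.169 × 18.0 = 3.05.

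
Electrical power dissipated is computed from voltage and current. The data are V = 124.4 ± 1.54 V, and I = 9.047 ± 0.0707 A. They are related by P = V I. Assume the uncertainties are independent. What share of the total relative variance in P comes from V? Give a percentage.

71.5%

(δP/P)² = (1·δV/V)² + (1·δI/I)²
  V term: (1×0.0124)² = 0.000153
  I term: (1×0.00781)² = 6.11e-05
Total = 0.000214. Share from V = 0.000153/0.000214 = 0.715.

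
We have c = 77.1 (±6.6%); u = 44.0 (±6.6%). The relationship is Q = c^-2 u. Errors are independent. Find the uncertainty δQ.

Products/powers → add relative errors in quadrature, weighted by exponent:
  (-2·δc/c)² = (-2×0.0660)² = 0.0174;  (1·δu/u)² = (1×0.0660)² = 0.00436
δQ/Q = √(0.0218) = 0.148
Q = 0.00740, so δQ = 0.148 × 0.00740 = 0.00109.

0.00109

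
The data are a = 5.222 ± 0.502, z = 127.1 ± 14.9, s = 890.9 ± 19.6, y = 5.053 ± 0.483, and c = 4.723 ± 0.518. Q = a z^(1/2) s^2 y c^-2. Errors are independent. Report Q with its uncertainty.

Since Q is a product/quotient, work with relative uncertainties:
  (1·δa/a)² = (1×0.0961)² = 0.00924;  (½·δz/z)² = (0.5×0.117)² = 0.00344;  (2·δs/s)² = (2×0.0220)² = 0.00194;  (1·δy/y)² = (1×0.0956)² = 0.00914;  (-2·δc/c)² = (-2×0.110)² = 0.0481
δQ/Q = √(0.0719) = 0.268
Q = 1.058e+07, so δQ = 0.268 × 1.058e+07 = 2.84e+06.

(1.058 ± 0.284) × 10^7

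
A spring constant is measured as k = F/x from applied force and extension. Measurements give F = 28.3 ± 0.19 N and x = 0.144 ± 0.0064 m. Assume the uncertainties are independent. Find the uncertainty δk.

8.83 N/m

For a monomial k ∝ F, x^-1, fractional errors add in quadrature:
  (1·δF/F)² = (1×0.00671)² = 4.51e-05;  (-1·δx/x)² = (-1×0.0444)² = 0.00198
δk/k = √(0.00202) = 0.0449
k = 197 N/m, so δk = 0.0449 × 197 = 8.83 N/m.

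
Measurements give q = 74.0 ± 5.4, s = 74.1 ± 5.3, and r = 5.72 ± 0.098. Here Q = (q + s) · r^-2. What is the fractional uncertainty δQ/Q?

0.0615

Let u = q + s = 148. δu = √(δq² + δs²) = √(29.2 + 28.1) = 7.57, so δu/u = 0.0511.
Q is then a monomial in u, r:
δQ/Q = √((δu/u)² + (-2·δr/r)²) = √(0.00261 + 0.00117) = 0.0615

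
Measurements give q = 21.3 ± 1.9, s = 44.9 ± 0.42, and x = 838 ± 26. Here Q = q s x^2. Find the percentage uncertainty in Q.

Each factor contributes (exponent × relative error)² to (δQ/Q)²:
  (1·δq/q)² = (1×0.0892)² = 0.00796;  (1·δs/s)² = (1×0.00935)² = 8.75e-05;  (2·δx/x)² = (2×0.0310)² = 0.00385
δQ/Q = √(0.0119) = 0.109

10.9%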